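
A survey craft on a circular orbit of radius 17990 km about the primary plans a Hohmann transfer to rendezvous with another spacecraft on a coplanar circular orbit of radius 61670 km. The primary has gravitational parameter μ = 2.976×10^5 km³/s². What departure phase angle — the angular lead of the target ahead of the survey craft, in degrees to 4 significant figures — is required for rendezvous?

Transfer-ellipse semi-major axis a_t = (r₁ + r₂)/2 = (17990 + 61670)/2 = 39830 km.
Transfer time t = π√(a_t³/μ) = 45777 s.
Target angular speed ω₂ = √(μ/r₂³) = 3.5621×10^-5 rad/s.
Angle swept by the target during transfer: ω₂·t = 1.6306 rad = 93.43°.
Arrival is 180° from departure on the ellipse, so φ = 180° − 93.43° = 86.57°.

φ = 86.57°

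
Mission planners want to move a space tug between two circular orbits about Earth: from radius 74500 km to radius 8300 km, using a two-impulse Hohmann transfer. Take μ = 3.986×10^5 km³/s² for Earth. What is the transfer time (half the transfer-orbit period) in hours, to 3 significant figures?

Transfer-ellipse semi-major axis a_t = (r₁ + r₂)/2 = (74500 + 8300)/2 = 41400 km.
Transfer time t = π√(a_t³/μ) = π√((41400)³ / 3.986×10^5) = 41920 s.
Converting: 41920 s ÷ 3600 s/hour = 11.6 hours.

t = 11.6 hours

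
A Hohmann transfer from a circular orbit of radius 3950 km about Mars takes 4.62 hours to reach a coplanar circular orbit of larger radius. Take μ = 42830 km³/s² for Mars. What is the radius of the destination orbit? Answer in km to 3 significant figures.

Transfer time t = 4.62 hours = 16632 s, and t = π√(a_t³/μ).
So a_t = (μ t²/π²)^(1/3) = (42830 × (16632)² / π²)^(1/3) = 10628 km.
Since a_t = (r₁ + r₂)/2, r₂ = 2a_t − r₁ = 2×10628 − 3950 = 17306 km.

r₂ = 17300 km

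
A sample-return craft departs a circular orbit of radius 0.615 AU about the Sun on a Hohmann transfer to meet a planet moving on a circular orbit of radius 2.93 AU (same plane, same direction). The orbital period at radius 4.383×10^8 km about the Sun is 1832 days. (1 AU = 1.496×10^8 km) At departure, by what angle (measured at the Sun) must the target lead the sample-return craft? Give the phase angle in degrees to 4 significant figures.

φ = 95.31°

From Kepler's third law T² = 4π²r³/μ at r = 4.383×10^8 km, T = 1832 days = 1832 × 86400 s = 1.582848×10^8 s: μ = 4π²r³/T² = 1.32677×10^11 km³/s².
In km: r₁ = 0.615 × 1.496×10^8 = 9.2004×10^7 km; r₂ = 2.93 × 1.496×10^8 = 4.38328×10^8 km.
The Hohmann ellipse has a_t = (r₁ + r₂)/2 = 2.65166×10^8 km.
The half-period of the transfer ellipse is t = π√(a_t³/μ) = 3.7242×10^7 s.
Target angular speed ω₂ = √(μ/r₂³) = 3.9692×10^-8 rad/s.
Angle swept by the target during transfer: ω₂·t = 1.4782 rad = 84.69°.
The sample-return craft traverses 180° on the transfer ellipse, so the target must lead by 180° − 84.69° = 95.31°.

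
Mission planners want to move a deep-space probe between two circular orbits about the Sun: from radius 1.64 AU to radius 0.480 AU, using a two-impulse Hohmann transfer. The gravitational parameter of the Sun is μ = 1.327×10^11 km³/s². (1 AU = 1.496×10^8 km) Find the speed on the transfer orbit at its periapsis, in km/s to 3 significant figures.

In km: r₁ = 1.64 × 1.496×10^8 = 2.45344×10^8 km; r₂ = 0.480 × 1.496×10^8 = 7.1808×10^7 km.
Semi-major axis of the transfer orbit: a_t = (2.45344×10^8 + 7.1808×10^7)/2 = 1.58576×10^8 km.
At periapsis, r = 7.1808×10^7 km.
From the vis-viva equation, v = √[μ(2/r − 1/a_t)] = 53.47 km/s.

v = 53.5 km/s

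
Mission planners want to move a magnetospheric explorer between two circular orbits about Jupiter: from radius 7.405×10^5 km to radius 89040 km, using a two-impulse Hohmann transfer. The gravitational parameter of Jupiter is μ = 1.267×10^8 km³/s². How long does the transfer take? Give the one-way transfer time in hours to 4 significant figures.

t = 20.71 hours

The Hohmann ellipse has a_t = (r₁ + r₂)/2 = 4.1477×10^5 km.
By Kepler's third law the transfer-orbit period is T = 2π√(a_t³/μ), so t = T/2 = 74550 s.
Converting: 74550 s ÷ 3600 s/hour = 20.71 hours.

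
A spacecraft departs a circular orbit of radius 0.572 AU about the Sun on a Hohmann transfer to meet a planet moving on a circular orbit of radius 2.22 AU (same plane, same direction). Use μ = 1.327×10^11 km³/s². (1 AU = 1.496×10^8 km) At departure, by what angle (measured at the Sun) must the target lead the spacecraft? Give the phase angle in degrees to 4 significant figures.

In km: r₁ = 0.572 × 1.496×10^8 = 8.55712×10^7 km; r₂ = 2.22 × 1.496×10^8 = 3.32112×10^8 km.
Transfer-ellipse semi-major axis a_t = (r₁ + r₂)/2 = (8.55712×10^7 + 3.32112×10^8)/2 = 2.088416×10^8 km.
Transfer time t = π√(a_t³/μ) = 2.6028×10^7 s.
Target angular speed ω₂ = √(μ/r₂³) = 6.0188×10^-8 rad/s.
Angle swept by the target during transfer: ω₂·t = 1.5666 rad = 89.76°.
Arrival is 180° from departure on the ellipse, so φ = 180° − 89.76° = 90.24°.

φ = 90.24°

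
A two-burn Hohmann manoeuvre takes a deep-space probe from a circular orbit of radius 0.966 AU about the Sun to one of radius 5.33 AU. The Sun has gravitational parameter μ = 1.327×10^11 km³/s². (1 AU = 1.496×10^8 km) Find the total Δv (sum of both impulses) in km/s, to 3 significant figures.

Δv = 14.9 km/s

In km: r₁ = 0.966 × 1.496×10^8 = 1.445136×10^8 km; r₂ = 5.33 × 1.496×10^8 = 7.97368×10^8 km.
Semi-major axis of the transfer orbit: a_t = (1.445136×10^8 + 7.97368×10^8)/2 = 4.709408×10^8 km.
At r₁ the circular-orbit speed is v₁ = √(μ/r₁) = 30.303 km/s.
Transfer-orbit speed at r₁ (vis-viva): v_p = √[μ(2/r₁ − 1/a_t)] = 39.430 km/s.
First burn Δv₁ = |v_p − v₁| = 9.127 km/s.
At r₂, v₂ = √(μ/r₂) = 12.90 km/s.
Transfer-orbit speed at r₂: v_a = √[μ(2/r₂ − 1/a_t)] = 7.146 km/s.
Second burn Δv₂ = |v₂ − v_a| = 5.754 km/s.
Total Δv = Δv₁ + Δv₂ = 14.88 km/s.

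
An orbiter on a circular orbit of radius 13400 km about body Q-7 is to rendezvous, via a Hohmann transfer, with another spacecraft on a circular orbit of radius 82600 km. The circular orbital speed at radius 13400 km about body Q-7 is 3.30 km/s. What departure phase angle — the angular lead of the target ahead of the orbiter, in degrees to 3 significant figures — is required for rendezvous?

φ = 100°

From the circular-orbit relation v² = μ/r at r = 13400 km: μ = v²r = (3.30)² × 13400 = 1.45926×10^5 km³/s².
The Hohmann ellipse has a_t = (r₁ + r₂)/2 = 48000 km.
Transfer time t = π√(a_t³/μ) = 86485.9 s.
The target's mean motion on its circular orbit is ω₂ = √(μ/r₂³) = 1.60915×10^-5 rad/s.
Angle swept by the target during transfer: ω₂·t = 1.3917 rad = 79.74°.
The orbiter traverses 180° on the transfer ellipse, so the target must lead by 180° − 79.74° = 100°.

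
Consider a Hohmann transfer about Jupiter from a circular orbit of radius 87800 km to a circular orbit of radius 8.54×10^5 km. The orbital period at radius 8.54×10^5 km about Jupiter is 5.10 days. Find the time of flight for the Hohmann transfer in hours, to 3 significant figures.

From Kepler's third law T² = 4π²r³/μ at r = 8.54×10^5 km, T = 5.10 days = 5.10 × 86400 s = 4.4064×10^5 s: μ = 4π²r³/T² = 1.26638×10^8 km³/s².
Transfer-ellipse semi-major axis a_t = (r₁ + r₂)/2 = (87800 + 8.540×10^5)/2 = 4.709×10^5 km.
By Kepler's third law the transfer-orbit period is T = 2π√(a_t³/μ), so t = T/2 = 90210 s.
Converting: 90210 s ÷ 3600 s/hour = 25.1 hours.

t = 25.1 hours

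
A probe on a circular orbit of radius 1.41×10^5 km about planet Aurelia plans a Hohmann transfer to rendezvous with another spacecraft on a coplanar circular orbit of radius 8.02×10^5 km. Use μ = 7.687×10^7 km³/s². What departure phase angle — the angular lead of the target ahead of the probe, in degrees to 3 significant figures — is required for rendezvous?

φ = 98.9°

Semi-major axis of the transfer orbit: a_t = (1.410×10^5 + 8.020×10^5)/2 = 4.715×10^5 km.
Transfer time t = π√(a_t³/μ) = 1.16010×10^5 s.
Target angular speed ω₂ = √(μ/r₂³) = 1.22072×10^-5 rad/s.
Angle swept by the target during transfer: ω₂·t = 1.4162 rad = 81.14°.
The probe traverses 180° on the transfer ellipse, so the target must lead by 180° − 81.14° = 98.9°.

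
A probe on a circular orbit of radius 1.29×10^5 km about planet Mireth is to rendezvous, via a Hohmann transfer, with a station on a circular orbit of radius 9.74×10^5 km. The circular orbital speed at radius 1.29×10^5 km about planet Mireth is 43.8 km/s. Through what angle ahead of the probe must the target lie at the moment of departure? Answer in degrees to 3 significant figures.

From the circular-orbit relation v² = μ/r at r = 1.29×10^5 km: μ = v²r = (43.8)² × 1.29×10^5 = 2.47479×10^8 km³/s².
The Hohmann ellipse has a_t = (r₁ + r₂)/2 = 5.515×10^5 km.
The half-period of the transfer ellipse is t = π√(a_t³/μ) = 81789.8 s.
Target angular speed ω₂ = √(μ/r₂³) = 1.63655×10^-5 rad/s.
Angle swept by the target during transfer: ω₂·t = 1.3385 rad = 76.69°.
The probe traverses 180° on the transfer ellipse, so the target must lead by 180° − 76.69° = 103°.

φ = 103°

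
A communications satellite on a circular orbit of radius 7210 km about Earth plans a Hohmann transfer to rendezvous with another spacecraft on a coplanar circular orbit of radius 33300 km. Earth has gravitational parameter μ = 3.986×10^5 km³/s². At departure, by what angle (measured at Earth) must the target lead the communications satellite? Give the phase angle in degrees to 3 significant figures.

φ = 94.6°

Transfer-ellipse semi-major axis a_t = (r₁ + r₂)/2 = (7210 + 33300)/2 = 20255 km.
Transfer time t = π√(a_t³/μ) = 14344 s.
The target's mean motion on its circular orbit is ω₂ = √(μ/r₂³) = 1.0390×10^-4 rad/s.
Angle swept by the target during transfer: ω₂·t = 1.4903 rad = 85.39°.
The communications satellite traverses 180° on the transfer ellipse, so the target must lead by 180° − 85.39° = 94.6°.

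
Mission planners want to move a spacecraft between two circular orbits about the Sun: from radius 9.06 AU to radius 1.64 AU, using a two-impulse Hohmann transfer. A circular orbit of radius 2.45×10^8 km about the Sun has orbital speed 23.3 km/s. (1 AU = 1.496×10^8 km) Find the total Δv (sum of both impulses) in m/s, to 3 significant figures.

From the circular-orbit relation v² = μ/r at r = 2.45×10^8 km: μ = v²r = (23.3)² × 2.45×10^8 = 1.33008×10^11 km³/s².
In km: r₁ = 9.06 × 1.496×10^8 = 1.355376×10^9 km; r₂ = 1.64 × 1.496×10^8 = 2.45344×10^8 km.
Transfer-ellipse semi-major axis a_t = (r₁ + r₂)/2 = (1.355376×10^9 + 2.45344×10^8)/2 = 8.0036×10^8 km.
At r₁ the circular-orbit speed is v₁ = √(μ/r₁) = 9.90625 km/s.
Transfer-orbit speed at r₁ (vis-viva): v_a = √[μ(2/r₁ − 1/a_t)] = 5.48472 km/s.
First burn Δv₁ = |v_a − v₁| = 4.422 km/s.
At r₂, v₂ = √(μ/r₂) = 23.284 km/s.
Transfer-orbit speed at r₂: v_p = √[μ(2/r₂ − 1/a_t)] = 30.300 km/s.
Second burn Δv₂ = |v₂ − v_p| = 7.016 km/s.
Total Δv = Δv₁ + Δv₂ = 11.44 km/s.

Δv = 11400 m/s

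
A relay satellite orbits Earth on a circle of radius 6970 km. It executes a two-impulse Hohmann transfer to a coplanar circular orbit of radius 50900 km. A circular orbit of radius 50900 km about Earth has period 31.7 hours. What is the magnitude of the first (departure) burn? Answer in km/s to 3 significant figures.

Δv₁ = 2.47 km/s

From Kepler's third law T² = 4π²r³/μ at r = 50900 km, T = 31.7 hours = 31.7 × 3600 s = 1.1412×10^5 s: μ = 4π²r³/T² = 3.99751×10^5 km³/s².
Semi-major axis of the transfer orbit: a_t = (6970 + 50900)/2 = 28935 km.
Circular speed at r = 6970 km: v_c = √(μ/r) = 7.5732 km/s.
Transfer-orbit speed at the same r (vis-viva, a = a_t): v_t = √[μ(2/r − 1/a_t)] = 10.044 km/s.
Δv₁ = |v_t − v_c| = |10.044 − 7.5732| = 2.471 km/s.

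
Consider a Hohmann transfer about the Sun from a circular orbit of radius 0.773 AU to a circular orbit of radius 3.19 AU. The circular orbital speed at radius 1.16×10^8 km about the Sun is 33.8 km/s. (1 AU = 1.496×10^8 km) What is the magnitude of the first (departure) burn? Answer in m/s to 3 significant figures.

Δv₁ = 9100 m/s

From the circular-orbit relation v² = μ/r at r = 1.16×10^8 km: μ = v²r = (33.8)² × 1.16×10^8 = 1.32523×10^11 km³/s².
In km: r₁ = 0.773 × 1.496×10^8 = 1.156408×10^8 km; r₂ = 3.19 × 1.496×10^8 = 4.77224×10^8 km.
The Hohmann ellipse has a_t = (r₁ + r₂)/2 = 2.964324×10^8 km.
Circular speed at r = 1.156408×10^8 km: v_c = √(μ/r) = 33.85 km/s.
Transfer-orbit speed at the same r (vis-viva, a = a_t): v_t = √[μ(2/r − 1/a_t)] = 42.95 km/s.
Δv₁ = |v_t − v_c| = |42.95 − 33.85| = 9.100 km/s.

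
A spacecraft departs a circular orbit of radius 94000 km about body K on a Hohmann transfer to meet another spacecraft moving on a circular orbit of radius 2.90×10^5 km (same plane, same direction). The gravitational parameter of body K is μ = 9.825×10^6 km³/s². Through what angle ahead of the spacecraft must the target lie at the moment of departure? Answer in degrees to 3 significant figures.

The Hohmann ellipse has a_t = (r₁ + r₂)/2 = 1.920×10^5 km.
The half-period of the transfer ellipse is t = π√(a_t³/μ) = 84321 s.
Target angular speed ω₂ = √(μ/r₂³) = 2.0071×10^-5 rad/s.
Angle swept by the target during transfer: ω₂·t = 1.6924 rad = 96.97°.
The spacecraft traverses 180° on the transfer ellipse, so the target must lead by 180° − 96.97° = 83.0°.

φ = 83.0°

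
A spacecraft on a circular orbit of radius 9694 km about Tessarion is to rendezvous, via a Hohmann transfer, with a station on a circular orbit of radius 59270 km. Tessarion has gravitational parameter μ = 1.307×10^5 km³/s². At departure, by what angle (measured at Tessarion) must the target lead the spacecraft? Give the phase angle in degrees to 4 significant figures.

φ = 100.1°

Transfer-ellipse semi-major axis a_t = (r₁ + r₂)/2 = (9694 + 59270)/2 = 34482 km.
Transfer time t = π√(a_t³/μ) = 55640 s.
The target's mean motion on its circular orbit is ω₂ = √(μ/r₂³) = 2.505×10^-5 rad/s.
Angle swept by the target during transfer: ω₂·t = 1.394 rad = 79.87°.
Arrival is 180° from departure on the ellipse, so φ = 180° − 79.87° = 100.1°.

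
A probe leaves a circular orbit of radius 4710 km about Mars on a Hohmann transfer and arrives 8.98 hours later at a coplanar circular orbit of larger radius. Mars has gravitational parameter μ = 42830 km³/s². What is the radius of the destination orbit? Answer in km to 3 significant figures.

Transfer time t = 8.98 hours = 32328 s, and t = π√(a_t³/μ).
So a_t = (μ t²/π²)^(1/3) = (42830 × (32328)² / π²)^(1/3) = 16553 km.
Since a_t = (r₁ + r₂)/2, r₂ = 2a_t − r₁ = 2×16553 − 4710 = 28396 km.

r₂ = 28400 km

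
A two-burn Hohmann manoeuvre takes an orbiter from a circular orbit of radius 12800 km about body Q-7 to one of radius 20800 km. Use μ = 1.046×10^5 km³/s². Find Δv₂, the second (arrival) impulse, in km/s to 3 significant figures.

Transfer-ellipse semi-major axis a_t = (r₁ + r₂)/2 = (12800 + 20800)/2 = 16800 km.
On the circular orbit at r = 20800 km, v_c = √(μ/r) = 2.2425 km/s.
Transfer-orbit speed at the same r (vis-viva, a = a_t): v_t = √[μ(2/r − 1/a_t)] = 1.9574 km/s.
Δv₂ = |v_t − v_c| = |1.9574 − 2.2425| = 0.2851 km/s.

Δv₂ = 0.285 km/s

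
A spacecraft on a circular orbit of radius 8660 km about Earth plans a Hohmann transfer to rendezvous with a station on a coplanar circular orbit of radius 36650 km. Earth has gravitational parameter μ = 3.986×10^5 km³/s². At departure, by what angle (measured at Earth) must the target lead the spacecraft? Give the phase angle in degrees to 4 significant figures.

φ = 92.52°

Semi-major axis of the transfer orbit: a_t = (8660 + 36650)/2 = 22655 km.
The half-period of the transfer ellipse is t = π√(a_t³/μ) = 16968 s.
The target's mean motion on its circular orbit is ω₂ = √(μ/r₂³) = 8.9982×10^-5 rad/s.
Angle swept by the target during transfer: ω₂·t = 1.5268 rad = 87.48°.
Arrival is 180° from departure on the ellipse, so φ = 180° − 87.48° = 92.52°.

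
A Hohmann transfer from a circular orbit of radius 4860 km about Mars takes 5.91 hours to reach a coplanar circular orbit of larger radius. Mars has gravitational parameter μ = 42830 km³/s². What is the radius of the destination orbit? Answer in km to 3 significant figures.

r₂ = 20200 km

Transfer time t = 5.91 hours = 21276 s, and t = π√(a_t³/μ).
So a_t = (μ t²/π²)^(1/3) = (42830 × (21276)² / π²)^(1/3) = 12524 km.
Since a_t = (r₁ + r₂)/2, r₂ = 2a_t − r₁ = 2×12524 − 4860 = 20188 km.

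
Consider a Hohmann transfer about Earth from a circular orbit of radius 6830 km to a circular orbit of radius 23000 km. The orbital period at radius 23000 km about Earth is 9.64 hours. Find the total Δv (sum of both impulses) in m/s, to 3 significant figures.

Δv = 3190 m/s

From Kepler's third law T² = 4π²r³/μ at r = 23000 km, T = 9.64 hours = 9.64 × 3600 s = 34704 s: μ = 4π²r³/T² = 3.98827×10^5 km³/s².
Semi-major axis of the transfer orbit: a_t = (6830 + 23000)/2 = 14915 km.
Circular speed at r₁: v₁ = √(μ/r₁) = √(3.98827×10^5/6830) = 7.6416 km/s.
On the transfer ellipse at r₁, v² = μ(2/r − 1/a) gives v_p = √[μ(2/r₁ − 1/a_t)] = 9.4893 km/s.
First burn Δv₁ = |v_p − v₁| = 1.848 km/s.
At r₂, v₂ = √(μ/r₂) = 4.164 km/s.
Transfer-orbit speed at r₂: v_a = √[μ(2/r₂ − 1/a_t)] = 2.818 km/s.
Second burn Δv₂ = |v₂ − v_a| = 1.346 km/s.
Total Δv = Δv₁ + Δv₂ = 3.194 km/s.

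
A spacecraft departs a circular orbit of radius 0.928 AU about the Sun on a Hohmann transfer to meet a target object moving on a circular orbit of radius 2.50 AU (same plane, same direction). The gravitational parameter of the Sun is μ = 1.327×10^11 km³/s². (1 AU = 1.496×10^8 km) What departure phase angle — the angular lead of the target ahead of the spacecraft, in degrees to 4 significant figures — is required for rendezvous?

In km: r₁ = 0.928 × 1.496×10^8 = 1.388288×10^8 km; r₂ = 2.50 × 1.496×10^8 = 3.740×10^8 km.
Transfer-ellipse semi-major axis a_t = (r₁ + r₂)/2 = (1.388288×10^8 + 3.740×10^8)/2 = 2.564144×10^8 km.
The half-period of the transfer ellipse is t = π√(a_t³/μ) = 3.5410×10^7 s.
Target angular speed ω₂ = √(μ/r₂³) = 5.0365×10^-8 rad/s.
Angle swept by the target during transfer: ω₂·t = 1.7834 rad = 102.18°.
The spacecraft traverses 180° on the transfer ellipse, so the target must lead by 180° − 102.18° = 77.82°.

φ = 77.82°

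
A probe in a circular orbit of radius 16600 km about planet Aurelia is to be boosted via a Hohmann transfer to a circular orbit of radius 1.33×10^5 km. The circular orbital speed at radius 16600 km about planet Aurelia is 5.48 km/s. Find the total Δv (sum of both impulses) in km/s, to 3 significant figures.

From the circular-orbit relation v² = μ/r at r = 16600 km: μ = v²r = (5.48)² × 16600 = 4.98505×10^5 km³/s².
Semi-major axis of the transfer orbit: a_t = (16600 + 1.330×10^5)/2 = 74800 km.
Circular speed at r₁: v₁ = √(μ/r₁) = √(4.98505×10^5/16600) = 5.480 km/s.
Transfer-orbit speed at r₁ (vis-viva): v_p = √[μ(2/r₁ − 1/a_t)] = 7.307 km/s.
First burn Δv₁ = |v_p − v₁| = 1.827 km/s.
Circular speed at r₂: v₂ = √(μ/r₂) = 1.936 km/s.
Transfer-orbit speed at r₂: v_a = √[μ(2/r₂ − 1/a_t)] = 0.9120 km/s.
Second burn Δv₂ = |v₂ − v_a| = 1.024 km/s.
Δv = Δv₁ + Δv₂ = 1.827 + 1.024 = 2.851 km/s.

Δv = 2.85 km/s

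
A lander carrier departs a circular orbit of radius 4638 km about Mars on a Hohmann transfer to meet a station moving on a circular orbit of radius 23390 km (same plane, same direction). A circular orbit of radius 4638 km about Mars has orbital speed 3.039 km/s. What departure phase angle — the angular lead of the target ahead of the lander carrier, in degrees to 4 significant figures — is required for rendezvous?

From the circular-orbit relation v² = μ/r at r = 4638 km: μ = v²r = (3.039)² × 4638 = 42834.3 km³/s².
Transfer-ellipse semi-major axis a_t = (r₁ + r₂)/2 = (4638 + 23390)/2 = 14014 km.
Transfer time t = π√(a_t³/μ) = 25180 s.
The target's mean motion on its circular orbit is ω₂ = √(μ/r₂³) = 5.786×10^-5 rad/s.
Angle swept by the target during transfer: ω₂·t = 1.457 rad = 83.48°.
The lander carrier traverses 180° on the transfer ellipse, so the target must lead by 180° − 83.48° = 96.52°.

φ = 96.52°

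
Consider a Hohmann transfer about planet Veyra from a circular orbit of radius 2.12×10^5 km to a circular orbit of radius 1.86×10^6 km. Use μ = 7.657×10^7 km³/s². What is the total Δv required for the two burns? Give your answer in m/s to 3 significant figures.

Transfer-ellipse semi-major axis a_t = (r₁ + r₂)/2 = (2.120×10^5 + 1.860×10^6)/2 = 1.036×10^6 km.
Circular speed at r₁: v₁ = √(μ/r₁) = √(7.657×10^7/2.120×10^5) = 19.00 km/s.
Transfer-orbit speed at r₁ (vis-viva): v_p = √[μ(2/r₁ − 1/a_t)] = 25.46 km/s.
First burn Δv₁ = |v_p − v₁| = 6.460 km/s.
Circular speed at r₂: v₂ = √(μ/r₂) = 6.416 km/s.
Transfer-orbit speed at r₂: v_a = √[μ(2/r₂ − 1/a_t)] = 2.902 km/s.
Second burn Δv₂ = |v₂ − v_a| = 3.514 km/s.
Total Δv = Δv₁ + Δv₂ = 9.974 km/s.

Δv = 9970 m/s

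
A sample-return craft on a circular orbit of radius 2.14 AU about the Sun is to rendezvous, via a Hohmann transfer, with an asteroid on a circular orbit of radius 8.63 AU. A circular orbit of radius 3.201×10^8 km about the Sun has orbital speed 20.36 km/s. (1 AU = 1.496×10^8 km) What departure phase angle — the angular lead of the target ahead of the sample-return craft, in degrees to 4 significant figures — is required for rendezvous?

φ = 91.28°

From the circular-orbit relation v² = μ/r at r = 3.201×10^8 km: μ = v²r = (20.36)² × 3.201×10^8 = 1.32691×10^11 km³/s².
In km: r₁ = 2.14 × 1.496×10^8 = 3.20144×10^8 km; r₂ = 8.63 × 1.496×10^8 = 1.291048×10^9 km.
Semi-major axis of the transfer orbit: a_t = (3.20144×10^8 + 1.291048×10^9)/2 = 8.05596×10^8 km.
Transfer time t = π√(a_t³/μ) = 1.9720×10^8 s.
Target angular speed ω₂ = √(μ/r₂³) = 7.8525×10^-9 rad/s.
Angle swept by the target during transfer: ω₂·t = 1.5485 rad = 88.72°.
Arrival is 180° from departure on the ellipse, so φ = 180° − 88.72° = 91.28°.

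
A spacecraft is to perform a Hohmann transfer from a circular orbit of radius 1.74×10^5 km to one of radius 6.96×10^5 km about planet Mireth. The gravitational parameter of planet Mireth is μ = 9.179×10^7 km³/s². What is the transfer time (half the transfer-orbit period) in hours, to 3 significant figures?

t = 26.1 hours

The Hohmann ellipse has a_t = (r₁ + r₂)/2 = 4.350×10^5 km.
Transfer time t = π√(a_t³/μ) = π√((4.350×10^5)³ / 9.179×10^7) = 94080 s.
Converting: 94080 s ÷ 3600 s/hour = 26.1 hours.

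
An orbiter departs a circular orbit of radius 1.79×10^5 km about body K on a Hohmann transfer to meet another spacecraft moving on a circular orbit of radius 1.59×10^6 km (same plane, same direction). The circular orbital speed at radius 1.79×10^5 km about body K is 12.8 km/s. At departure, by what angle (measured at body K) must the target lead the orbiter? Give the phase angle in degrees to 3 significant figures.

φ = 105°

From the circular-orbit relation v² = μ/r at r = 1.79×10^5 km: μ = v²r = (12.8)² × 1.79×10^5 = 2.93274×10^7 km³/s².
Semi-major axis of the transfer orbit: a_t = (1.790×10^5 + 1.590×10^6)/2 = 8.845×10^5 km.
The half-period of the transfer ellipse is t = π√(a_t³/μ) = 4.8257×10^5 s.
Target angular speed ω₂ = √(μ/r₂³) = 2.7011×10^-6 rad/s.
Angle swept by the target during transfer: ω₂·t = 1.30347 rad = 74.68°.
The orbiter traverses 180° on the transfer ellipse, so the target must lead by 180° − 74.68° = 105°.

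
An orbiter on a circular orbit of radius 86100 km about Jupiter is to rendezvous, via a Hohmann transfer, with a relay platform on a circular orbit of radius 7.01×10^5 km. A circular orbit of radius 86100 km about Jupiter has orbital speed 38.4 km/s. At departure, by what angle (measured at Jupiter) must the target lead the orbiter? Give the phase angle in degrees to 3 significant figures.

From the circular-orbit relation v² = μ/r at r = 86100 km: μ = v²r = (38.4)² × 86100 = 1.26960×10^8 km³/s².
Semi-major axis of the transfer orbit: a_t = (86100 + 7.010×10^5)/2 = 3.9355×10^5 km.
The half-period of the transfer ellipse is t = π√(a_t³/μ) = 68836 s.
Target angular speed ω₂ = √(μ/r₂³) = 1.9198×10^-5 rad/s.
Angle swept by the target during transfer: ω₂·t = 1.3215 rad = 75.72°.
The orbiter traverses 180° on the transfer ellipse, so the target must lead by 180° − 75.72° = 104°.

φ = 104°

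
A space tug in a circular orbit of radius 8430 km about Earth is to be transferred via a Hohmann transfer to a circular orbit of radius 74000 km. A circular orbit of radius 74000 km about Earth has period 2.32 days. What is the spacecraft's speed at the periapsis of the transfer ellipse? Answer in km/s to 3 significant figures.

v = 9.21 km/s

From Kepler's third law T² = 4π²r³/μ at r = 74000 km, T = 2.32 days = 2.32 × 86400 s = 2.00448×10^5 s: μ = 4π²r³/T² = 3.98154×10^5 km³/s².
The Hohmann ellipse has a_t = (r₁ + r₂)/2 = 41215 km.
At periapsis, r = 8430 km.
Applying v² = μ(2/r − 1/a_t): v = 9.209 km/s.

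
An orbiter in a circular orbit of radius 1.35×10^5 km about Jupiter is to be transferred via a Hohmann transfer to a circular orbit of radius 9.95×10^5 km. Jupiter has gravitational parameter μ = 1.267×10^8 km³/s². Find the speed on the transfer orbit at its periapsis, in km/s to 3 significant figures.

The Hohmann ellipse has a_t = (r₁ + r₂)/2 = 5.650×10^5 km.
The periapsis of the transfer ellipse is at r = 1.350×10^5 km.
Applying v² = μ(2/r − 1/a_t): v = 40.65 km/s.

v = 40.7 km/s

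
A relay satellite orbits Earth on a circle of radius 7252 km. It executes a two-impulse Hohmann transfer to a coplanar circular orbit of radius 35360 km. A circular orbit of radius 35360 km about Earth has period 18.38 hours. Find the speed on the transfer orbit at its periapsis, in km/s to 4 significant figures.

v = 9.552 km/s

From Kepler's third law T² = 4π²r³/μ at r = 35360 km, T = 18.38 hours = 18.38 × 3600 s = 66168 s: μ = 4π²r³/T² = 3.98658×10^5 km³/s².
The Hohmann ellipse has a_t = (r₁ + r₂)/2 = 21306 km.
At periapsis, r = 7252 km.
Vis-viva: v = √[μ(2/r − 1/a_t)] = √[3.98658×10^5 × (2/7252 − 1/21306)] = 9.552 km/s.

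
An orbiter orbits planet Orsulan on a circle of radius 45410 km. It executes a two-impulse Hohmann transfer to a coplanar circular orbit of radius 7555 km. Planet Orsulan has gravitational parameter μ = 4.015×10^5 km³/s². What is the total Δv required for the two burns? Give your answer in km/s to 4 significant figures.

The Hohmann ellipse has a_t = (r₁ + r₂)/2 = 26482.5 km.
Circular speed at r₁: v₁ = √(μ/r₁) = √(4.015×10^5/45410) = 2.973 km/s.
Transfer-orbit speed at r₁ (vis-viva equation): v_a = √[μ(2/r₁ − 1/a_t)] = 1.588 km/s.
First burn Δv₁ = |v_a − v₁| = 1.385 km/s.
At r₂, v₂ = √(μ/r₂) = 7.290 km/s.
Transfer-orbit speed at r₂: v_p = √[μ(2/r₂ − 1/a_t)] = 9.546 km/s.
Second burn Δv₂ = |v₂ − v_p| = 2.256 km/s.
Total Δv = Δv₁ + Δv₂ = 3.641 km/s.

Δv = 3.641 km/s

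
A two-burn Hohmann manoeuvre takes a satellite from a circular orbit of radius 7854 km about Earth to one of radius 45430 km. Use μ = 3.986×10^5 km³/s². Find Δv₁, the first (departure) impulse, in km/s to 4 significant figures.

Δv₁ = 2.179 km/s

The Hohmann ellipse has a_t = (r₁ + r₂)/2 = 26642 km.
On the circular orbit at r = 7854 km, v_c = √(μ/r) = 7.124 km/s.
Vis-viva on the transfer ellipse at r = 7854 km gives v_t = √[μ(2/r − 1/a_t)] = 9.303 km/s.
Δv₁ = |v_t − v_c| = |9.303 − 7.124| = 2.179 km/s.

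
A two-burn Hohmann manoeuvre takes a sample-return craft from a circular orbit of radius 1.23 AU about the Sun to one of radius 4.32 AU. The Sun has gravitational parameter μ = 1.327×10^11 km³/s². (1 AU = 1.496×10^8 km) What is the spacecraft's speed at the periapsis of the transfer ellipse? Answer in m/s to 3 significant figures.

v = 33500 m/s

In km: r₁ = 1.23 × 1.496×10^8 = 1.84008×10^8 km; r₂ = 4.32 × 1.496×10^8 = 6.46272×10^8 km.
Semi-major axis of the transfer orbit: a_t = (1.84008×10^8 + 6.46272×10^8)/2 = 4.1514×10^8 km.
At periapsis, r = 1.84008×10^8 km.
Applying v² = μ(2/r − 1/a_t): v = 33.51 km/s.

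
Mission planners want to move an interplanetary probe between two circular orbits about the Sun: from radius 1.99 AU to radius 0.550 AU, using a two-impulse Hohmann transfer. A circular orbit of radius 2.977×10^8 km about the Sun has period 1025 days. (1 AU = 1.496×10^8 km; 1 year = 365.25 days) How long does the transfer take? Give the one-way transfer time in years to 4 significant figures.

t = 0.7154 years

From Kepler's third law T² = 4π²r³/μ at r = 2.977×10^8 km, T = 1025 days = 1025 × 86400 s = 8.856×10^7 s: μ = 4π²r³/T² = 1.32807×10^11 km³/s².
In km: r₁ = 1.99 × 1.496×10^8 = 2.97704×10^8 km; r₂ = 0.550 × 1.496×10^8 = 8.228×10^7 km.
The Hohmann ellipse has a_t = (r₁ + r₂)/2 = 1.89992×10^8 km.
Transfer time t = π√(a_t³/μ) = π√((1.89992×10^8)³ / 1.32807×10^11) = 2.2576×10^7 s.
Converting: 2.2576×10^7 s ÷ 3.15576×10^7 s/year (365.25 × 86400) = 0.7154 years.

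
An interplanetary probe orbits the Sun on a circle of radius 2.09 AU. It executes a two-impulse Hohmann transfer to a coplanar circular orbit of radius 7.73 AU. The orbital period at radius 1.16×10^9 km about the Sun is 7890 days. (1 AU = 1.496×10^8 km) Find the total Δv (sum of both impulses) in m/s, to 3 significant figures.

Δv = 8970 m/s

From Kepler's third law T² = 4π²r³/μ at r = 1.16×10^9 km, T = 7890 days = 7890 × 86400 s = 6.81696×10^8 s: μ = 4π²r³/T² = 1.32603×10^11 km³/s².
In km: r₁ = 2.09 × 1.496×10^8 = 3.12664×10^8 km; r₂ = 7.73 × 1.496×10^8 = 1.156408×10^9 km.
Semi-major axis of the transfer orbit: a_t = (3.12664×10^8 + 1.156408×10^9)/2 = 7.34536×10^8 km.
Circular speed at r₁: v₁ = √(μ/r₁) = √(1.32603×10^11/3.12664×10^8) = 20.594 km/s.
On the transfer ellipse at r₁, vis-viva equation gives v_p = √[μ(2/r₁ − 1/a_t)] = 25.840 km/s.
First burn Δv₁ = |v_p − v₁| = 5.246 km/s.
At r₂, v₂ = √(μ/r₂) = 10.708 km/s.
Transfer-orbit speed at r₂: v_a = √[μ(2/r₂ − 1/a_t)] = 6.9864 km/s.
Second burn Δv₂ = |v₂ − v_a| = 3.722 km/s.
Δv = Δv₁ + Δv₂ = 5.246 + 3.722 = 8.968 km/s.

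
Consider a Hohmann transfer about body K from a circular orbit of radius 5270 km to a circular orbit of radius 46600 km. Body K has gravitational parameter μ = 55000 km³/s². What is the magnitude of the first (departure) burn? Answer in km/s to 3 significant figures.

Transfer-ellipse semi-major axis a_t = (r₁ + r₂)/2 = (5270 + 46600)/2 = 25935 km.
Circular speed at r = 5270 km: v_c = √(μ/r) = 3.2305 km/s.
Vis-viva on the transfer ellipse at r = 5270 km gives v_t = √[μ(2/r − 1/a_t)] = 4.3304 km/s.
Δv₁ = |v_t − v_c| = |4.3304 − 3.2305| = 1.100 km/s.

Δv₁ = 1.10 km/s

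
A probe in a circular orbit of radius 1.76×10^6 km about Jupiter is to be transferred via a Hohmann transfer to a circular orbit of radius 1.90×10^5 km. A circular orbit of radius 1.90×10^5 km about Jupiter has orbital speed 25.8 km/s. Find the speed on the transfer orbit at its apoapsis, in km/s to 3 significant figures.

From the circular-orbit relation v² = μ/r at r = 1.90×10^5 km: μ = v²r = (25.8)² × 1.90×10^5 = 1.26472×10^8 km³/s².
Semi-major axis of the transfer orbit: a_t = (1.760×10^6 + 1.900×10^5)/2 = 9.750×10^5 km.
The apoapsis of the transfer ellipse is at r = 1.760×10^6 km.
Vis-viva: v = √[μ(2/r − 1/a_t)] = √[1.26472×10^8 × (2/1.760×10^6 − 1/9.750×10^5)] = 3.742 km/s.

v = 3.74 km/s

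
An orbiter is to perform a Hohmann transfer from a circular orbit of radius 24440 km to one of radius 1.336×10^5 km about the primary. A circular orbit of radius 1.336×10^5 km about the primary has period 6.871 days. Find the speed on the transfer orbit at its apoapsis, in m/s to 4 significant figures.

v = 786.4 m/s

From Kepler's third law T² = 4π²r³/μ at r = 1.336×10^5 km, T = 6.871 days = 6.871 × 86400 s = 5.936544×10^5 s: μ = 4π²r³/T² = 2.67123×10^5 km³/s².
Transfer-ellipse semi-major axis a_t = (r₁ + r₂)/2 = (24440 + 1.336×10^5)/2 = 79020 km.
At apoapsis, r = 1.336×10^5 km.
Vis-viva: v = √[μ(2/r − 1/a_t)] = √[2.67123×10^5 × (2/1.336×10^5 − 1/79020)] = 0.7864 km/s.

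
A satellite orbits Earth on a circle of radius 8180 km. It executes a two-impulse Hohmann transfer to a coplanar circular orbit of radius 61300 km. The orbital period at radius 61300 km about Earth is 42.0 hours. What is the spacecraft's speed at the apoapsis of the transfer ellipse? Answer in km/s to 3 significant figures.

v = 1.24 km/s

From Kepler's third law T² = 4π²r³/μ at r = 61300 km, T = 42.0 hours = 42.0 × 3600 s = 1.512×10^5 s: μ = 4π²r³/T² = 3.97775×10^5 km³/s².
Transfer-ellipse semi-major axis a_t = (r₁ + r₂)/2 = (8180 + 61300)/2 = 34740 km.
At apoapsis, r = 61300 km.
From the vis-viva equation, v = √[μ(2/r − 1/a_t)] = 1.236 km/s.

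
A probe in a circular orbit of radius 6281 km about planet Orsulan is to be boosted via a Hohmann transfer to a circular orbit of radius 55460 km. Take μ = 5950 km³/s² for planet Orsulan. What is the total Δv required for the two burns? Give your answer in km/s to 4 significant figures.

Semi-major axis of the transfer orbit: a_t = (6281 + 55460)/2 = 30870.5 km.
Circular speed at r₁: v₁ = √(μ/r₁) = √(5950/6281) = 0.97329 km/s.
On the transfer ellipse at r₁, v² = μ(2/r − 1/a) gives v_p = √[μ(2/r₁ − 1/a_t)] = 1.3046 km/s.
First burn Δv₁ = |v_p − v₁| = 0.3313 km/s.
Circular speed at r₂: v₂ = √(μ/r₂) = 0.3275 km/s.
Transfer-orbit speed at r₂: v_a = √[μ(2/r₂ − 1/a_t)] = 0.1477 km/s.
Second burn Δv₂ = |v₂ − v_a| = 0.1798 km/s.
Δv = Δv₁ + Δv₂ = 0.3313 + 0.1798 = 0.5111 km/s.

Δv = 0.5111 km/s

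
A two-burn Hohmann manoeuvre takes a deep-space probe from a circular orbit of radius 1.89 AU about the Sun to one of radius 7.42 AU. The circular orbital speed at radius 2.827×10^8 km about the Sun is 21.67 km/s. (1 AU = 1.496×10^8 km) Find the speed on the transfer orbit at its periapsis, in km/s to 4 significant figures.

v = 27.36 km/s

From the circular-orbit relation v² = μ/r at r = 2.827×10^8 km: μ = v²r = (21.67)² × 2.827×10^8 = 1.32753×10^11 km³/s².
In km: r₁ = 1.89 × 1.496×10^8 = 2.82744×10^8 km; r₂ = 7.42 × 1.496×10^8 = 1.110032×10^9 km.
The Hohmann ellipse has a_t = (r₁ + r₂)/2 = 6.96388×10^8 km.
The periapsis of the transfer ellipse is at r = 2.82744×10^8 km.
From the vis-viva equation, v = √[μ(2/r − 1/a_t)] = 27.36 km/s.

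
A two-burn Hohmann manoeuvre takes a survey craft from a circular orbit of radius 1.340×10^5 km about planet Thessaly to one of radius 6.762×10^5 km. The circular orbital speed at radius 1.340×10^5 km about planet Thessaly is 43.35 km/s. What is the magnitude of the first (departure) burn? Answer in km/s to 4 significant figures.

From the circular-orbit relation v² = μ/r at r = 1.340×10^5 km: μ = v²r = (43.35)² × 1.340×10^5 = 2.51816×10^8 km³/s².
Transfer-ellipse semi-major axis a_t = (r₁ + r₂)/2 = (1.340×10^5 + 6.762×10^5)/2 = 4.051×10^5 km.
Circular speed at r = 1.340×10^5 km: v_c = √(μ/r) = 43.35 km/s.
Transfer-orbit speed at the same r (vis-viva, a = a_t): v_t = √[μ(2/r − 1/a_t)] = 56.01 km/s.
Δv₁ = |v_t − v_c| = |56.01 − 43.35| = 12.66 km/s.

Δv₁ = 12.66 km/s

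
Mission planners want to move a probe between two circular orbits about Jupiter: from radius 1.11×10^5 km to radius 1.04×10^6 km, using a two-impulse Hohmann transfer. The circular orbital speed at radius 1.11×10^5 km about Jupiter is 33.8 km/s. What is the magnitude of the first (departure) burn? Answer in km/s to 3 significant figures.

Δv₁ = 11.6 km/s

From the circular-orbit relation v² = μ/r at r = 1.11×10^5 km: μ = v²r = (33.8)² × 1.11×10^5 = 1.26811×10^8 km³/s².
The Hohmann ellipse has a_t = (r₁ + r₂)/2 = 5.755×10^5 km.
Circular speed at r = 1.110×10^5 km: v_c = √(μ/r) = 33.80 km/s.
Transfer-orbit speed at the same r (vis-viva, a = a_t): v_t = √[μ(2/r − 1/a_t)] = 45.44 km/s.
Δv₁ = |v_t − v_c| = |45.44 − 33.80| = 11.64 km/s.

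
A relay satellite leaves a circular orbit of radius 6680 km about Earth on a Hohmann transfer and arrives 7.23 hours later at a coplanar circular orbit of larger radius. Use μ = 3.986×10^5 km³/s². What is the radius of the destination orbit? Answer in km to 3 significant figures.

r₂ = 53600 km

Transfer time t = 7.23 hours = 26028 s, and t = π√(a_t³/μ).
So a_t = (μ t²/π²)^(1/3) = (3.986×10^5 × (26028)² / π²)^(1/3) = 30133 km.
Since a_t = (r₁ + r₂)/2, r₂ = 2a_t − r₁ = 2×30133 − 6680 = 53586 km.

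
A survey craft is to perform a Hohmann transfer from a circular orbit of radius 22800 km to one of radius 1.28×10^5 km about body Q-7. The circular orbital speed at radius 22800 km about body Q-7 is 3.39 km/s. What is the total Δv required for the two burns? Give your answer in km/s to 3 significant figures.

From the circular-orbit relation v² = μ/r at r = 22800 km: μ = v²r = (3.39)² × 22800 = 2.62020×10^5 km³/s².
Transfer-ellipse semi-major axis a_t = (r₁ + r₂)/2 = (22800 + 1.280×10^5)/2 = 75400 km.
At r₁ the circular-orbit speed is v₁ = √(μ/r₁) = 3.390 km/s.
Transfer-orbit speed at r₁ (v² = μ(2/r − 1/a)): v_p = √[μ(2/r₁ − 1/a_t)] = 4.417 km/s.
First burn Δv₁ = |v_p − v₁| = 1.027 km/s.
Circular speed at r₂: v₂ = √(μ/r₂) = 1.43074 km/s.
Transfer-orbit speed at r₂: v_a = √[μ(2/r₂ − 1/a_t)] = 0.786763 km/s.
Second burn Δv₂ = |v₂ − v_a| = 0.6440 km/s.
Δv = Δv₁ + Δv₂ = 1.027 + 0.6440 = 1.671 km/s.

Δv = 1.67 km/s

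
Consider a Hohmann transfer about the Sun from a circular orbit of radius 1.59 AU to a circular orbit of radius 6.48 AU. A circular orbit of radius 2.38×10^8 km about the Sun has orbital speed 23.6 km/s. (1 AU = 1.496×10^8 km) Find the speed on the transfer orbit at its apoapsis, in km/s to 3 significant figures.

From the circular-orbit relation v² = μ/r at r = 2.38×10^8 km: μ = v²r = (23.6)² × 2.38×10^8 = 1.32556×10^11 km³/s².
In km: r₁ = 1.59 × 1.496×10^8 = 2.37864×10^8 km; r₂ = 6.48 × 1.496×10^8 = 9.69408×10^8 km.
The Hohmann ellipse has a_t = (r₁ + r₂)/2 = 6.03636×10^8 km.
At apoapsis, r = 9.69408×10^8 km.
From the vis-viva equation, v = √[μ(2/r − 1/a_t)] = 7.340 km/s.

v = 7.34 km/s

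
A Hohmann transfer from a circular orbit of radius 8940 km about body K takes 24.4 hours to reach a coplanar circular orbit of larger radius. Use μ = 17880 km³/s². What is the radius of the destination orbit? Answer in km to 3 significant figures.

Transfer time t = 24.4 hours = 87840 s, and t = π√(a_t³/μ).
So a_t = (μ t²/π²)^(1/3) = (17880 × (87840)² / π²)^(1/3) = 24089 km.
Since a_t = (r₁ + r₂)/2, r₂ = 2a_t − r₁ = 2×24089 − 8940 = 39238 km.

r₂ = 39200 km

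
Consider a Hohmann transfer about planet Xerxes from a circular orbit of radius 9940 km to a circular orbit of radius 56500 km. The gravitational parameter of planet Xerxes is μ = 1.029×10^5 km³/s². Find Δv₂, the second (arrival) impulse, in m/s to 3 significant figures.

Δv₂ = 611 m/s

Semi-major axis of the transfer orbit: a_t = (9940 + 56500)/2 = 33220 km.
Circular speed at r = 56500 km: v_c = √(μ/r) = 1.3495 km/s.
Vis-viva on the transfer ellipse at r = 56500 km gives v_t = √[μ(2/r − 1/a_t)] = 0.73820 km/s.
Δv₂ = |v_t − v_c| = |0.73820 − 1.3495| = 0.6113 km/s.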